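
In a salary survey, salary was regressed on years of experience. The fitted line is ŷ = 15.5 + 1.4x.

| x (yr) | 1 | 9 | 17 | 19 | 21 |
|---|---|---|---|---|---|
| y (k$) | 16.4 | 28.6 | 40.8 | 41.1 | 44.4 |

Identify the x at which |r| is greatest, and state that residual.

x = 17, r = 1.5

x=1: ŷ = 15.5 + 1.4·1 = 16.9; r = 16.4 − 16.9 = -0.5
x=9: ŷ = 15.5 + 1.4·9 = 28.1; r = 28.6 − 28.1 = 0.5
x=17: ŷ = 15.5 + 1.4·17 = 39.3; r = 40.8 − 39.3 = 1.5
x=19: ŷ = 15.5 + 1.4·19 = 42.1; r = 41.1 − 42.1 = -1
x=21: ŷ = 15.5 + 1.4·21 = 44.9; r = 44.4 − 44.9 = -0.5
Largest |r| is 1.5 at x = 17, residual 1.5.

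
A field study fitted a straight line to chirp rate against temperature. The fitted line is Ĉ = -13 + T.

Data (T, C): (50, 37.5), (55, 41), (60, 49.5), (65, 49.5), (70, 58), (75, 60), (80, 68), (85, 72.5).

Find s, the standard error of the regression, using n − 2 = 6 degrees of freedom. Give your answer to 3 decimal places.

s = 1.826

T=50: Ĉ = -13 + 50 = 37; e = 37.5 − 37 = 0.5
T=55: Ĉ = -13 + 55 = 42; e = 41 − 42 = -1
T=60: Ĉ = -13 + 60 = 47; e = 49.5 − 47 = 2.5
T=65: Ĉ = -13 + 65 = 52; e = 49.5 − 52 = -2.5
T=70: Ĉ = -13 + 70 = 57; e = 58 − 57 = 1
T=75: Ĉ = -13 + 75 = 62; e = 60 − 62 = -2
T=80: Ĉ = -13 + 80 = 67; e = 68 − 67 = 1
T=85: Ĉ = -13 + 85 = 72; e = 72.5 − 72 = 0.5
SSE = 0.25 + 1 + 6.25 + 6.25 + 1 + 4 + 1 + 0.25 = 20
s = √(20/6) = √3.33333 ≈ 1.826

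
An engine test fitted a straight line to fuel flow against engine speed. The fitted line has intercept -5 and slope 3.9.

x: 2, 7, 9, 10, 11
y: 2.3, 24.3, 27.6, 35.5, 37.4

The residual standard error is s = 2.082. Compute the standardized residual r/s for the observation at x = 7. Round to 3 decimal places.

0.961

ŷ = -5 + 3.9·7 = 22.3
r = 24.3 − 22.3 = 2
r/s = 2 / 2.082 = 0.961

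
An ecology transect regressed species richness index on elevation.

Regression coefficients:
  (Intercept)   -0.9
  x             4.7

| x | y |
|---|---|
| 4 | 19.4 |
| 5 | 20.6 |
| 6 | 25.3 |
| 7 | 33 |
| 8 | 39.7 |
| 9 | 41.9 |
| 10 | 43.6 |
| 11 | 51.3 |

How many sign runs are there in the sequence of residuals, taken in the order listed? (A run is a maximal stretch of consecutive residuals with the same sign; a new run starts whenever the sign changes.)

x=4: ŷ = -0.9 + 4.7·4 = 17.9; r = 19.4 − 17.9 = 1.5
x=5: ŷ = -0.9 + 4.7·5 = 22.6; r = 20.6 − 22.6 = -2
x=6: ŷ = -0.9 + 4.7·6 = 27.3; r = 25.3 − 27.3 = -2
x=7: ŷ = -0.9 + 4.7·7 = 32; r = 33 − 32 = 1
x=8: ŷ = -0.9 + 4.7·8 = 36.7; r = 39.7 − 36.7 = 3
x=9: ŷ = -0.9 + 4.7·9 = 41.4; r = 41.9 − 41.4 = 0.5
x=10: ŷ = -0.9 + 4.7·10 = 46.1; r = 43.6 − 46.1 = -2.5
x=11: ŷ = -0.9 + 4.7·11 = 50.8; r = 51.3 − 50.8 = 0.5
Signs: + − − + + + − +
Runs: +×1, −×2, +×3, −×1, +×1 → 5

5 runs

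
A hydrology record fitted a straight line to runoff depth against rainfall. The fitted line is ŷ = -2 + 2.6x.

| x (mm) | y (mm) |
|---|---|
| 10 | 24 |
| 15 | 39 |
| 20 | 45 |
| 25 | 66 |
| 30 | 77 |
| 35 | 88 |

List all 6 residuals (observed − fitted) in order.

x=10: ŷ = -2 + 2.6·10 = 24; e = 24 − 24 = 0
x=15: ŷ = -2 + 2.6·15 = 37; e = 39 − 37 = 2
x=20: ŷ = -2 + 2.6·20 = 50; e = 45 − 50 = -5
x=25: ŷ = -2 + 2.6·25 = 63; e = 66 − 63 = 3
x=30: ŷ = -2 + 2.6·30 = 76; e = 77 − 76 = 1
x=35: ŷ = -2 + 2.6·35 = 89; e = 88 − 89 = -1

0, 2, -5, 3, 1, -1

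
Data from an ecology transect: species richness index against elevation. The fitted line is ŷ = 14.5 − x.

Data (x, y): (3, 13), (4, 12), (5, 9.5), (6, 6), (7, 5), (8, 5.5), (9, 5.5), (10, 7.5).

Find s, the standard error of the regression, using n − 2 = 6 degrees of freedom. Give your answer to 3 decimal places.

x=3: ŷ = 14.5 − 3 = 11.5; r = 13 − 11.5 = 1.5
x=4: ŷ = 14.5 − 4 = 10.5; r = 12 − 10.5 = 1.5
x=5: ŷ = 14.5 − 5 = 9.5; r = 9.5 − 9.5 = 0
x=6: ŷ = 14.5 − 6 = 8.5; r = 6 − 8.5 = -2.5
x=7: ŷ = 14.5 − 7 = 7.5; r = 5 − 7.5 = -2.5
x=8: ŷ = 14.5 − 8 = 6.5; r = 5.5 − 6.5 = -1
x=9: ŷ = 14.5 − 9 = 5.5; r = 5.5 − 5.5 = 0
x=10: ŷ = 14.5 − 10 = 4.5; r = 7.5 − 4.5 = 3
SSE = 2.25 + 2.25 + 0 + 6.25 + 6.25 + 1 + 0 + 9 = 27
s = √(27/6) = √4.5 ≈ 2.121

s = 2.121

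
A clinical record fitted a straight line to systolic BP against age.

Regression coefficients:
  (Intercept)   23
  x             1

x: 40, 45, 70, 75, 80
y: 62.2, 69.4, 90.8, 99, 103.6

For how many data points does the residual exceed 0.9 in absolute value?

x=40: ŷ = 23 + 40 = 63; r = 62.2 − 63 = -0.8
x=45: ŷ = 23 + 45 = 68; r = 69.4 − 68 = 1.4
x=70: ŷ = 23 + 70 = 93; r = 90.8 − 93 = -2.2
x=75: ŷ = 23 + 75 = 98; r = 99 − 98 = 1
x=80: ŷ = 23 + 80 = 103; r = 103.6 − 103 = 0.6
|r| > 0.9: x=45 (|r|=1.4), x=70 (|r|=2.2), x=75 (|r|=1) → 3

3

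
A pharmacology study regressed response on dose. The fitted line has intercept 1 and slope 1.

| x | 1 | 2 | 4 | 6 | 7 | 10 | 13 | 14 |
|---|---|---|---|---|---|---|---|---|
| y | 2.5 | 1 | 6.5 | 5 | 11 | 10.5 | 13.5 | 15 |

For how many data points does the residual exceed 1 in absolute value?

4

x=1: ŷ = 1 + 1 = 2; e = 2.5 − 2 = 0.5
x=2: ŷ = 1 + 2 = 3; e = 1 − 3 = -2
x=4: ŷ = 1 + 4 = 5; e = 6.5 − 5 = 1.5
x=6: ŷ = 1 + 6 = 7; e = 5 − 7 = -2
x=7: ŷ = 1 + 7 = 8; e = 11 − 8 = 3
x=10: ŷ = 1 + 10 = 11; e = 10.5 − 11 = -0.5
x=13: ŷ = 1 + 13 = 14; e = 13.5 − 14 = -0.5
x=14: ŷ = 1 + 14 = 15; e = 15 − 15 = 0
|e| > 1: x=2 (|e|=2), x=4 (|e|=1.5), x=6 (|e|=2), x=7 (|e|=3) → 4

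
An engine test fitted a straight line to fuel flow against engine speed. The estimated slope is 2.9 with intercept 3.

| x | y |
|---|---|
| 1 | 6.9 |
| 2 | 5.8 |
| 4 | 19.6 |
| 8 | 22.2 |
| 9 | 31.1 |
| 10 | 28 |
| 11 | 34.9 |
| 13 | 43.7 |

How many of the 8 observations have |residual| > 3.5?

3

x=1: ŷ = 3 + 2.9·1 = 5.9; r = 6.9 − 5.9 = 1
x=2: ŷ = 3 + 2.9·2 = 8.8; r = 5.8 − 8.8 = -3
x=4: ŷ = 3 + 2.9·4 = 14.6; r = 19.6 − 14.6 = 5
x=8: ŷ = 3 + 2.9·8 = 26.2; r = 22.2 − 26.2 = -4
x=9: ŷ = 3 + 2.9·9 = 29.1; r = 31.1 − 29.1 = 2
x=10: ŷ = 3 + 2.9·10 = 32; r = 28 − 32 = -4
x=11: ŷ = 3 + 2.9·11 = 34.9; r = 34.9 − 34.9 = 0
x=13: ŷ = 3 + 2.9·13 = 40.7; r = 43.7 − 40.7 = 3
|r| > 3.5: x=4 (|r|=5), x=8 (|r|=4), x=10 (|r|=4) → 3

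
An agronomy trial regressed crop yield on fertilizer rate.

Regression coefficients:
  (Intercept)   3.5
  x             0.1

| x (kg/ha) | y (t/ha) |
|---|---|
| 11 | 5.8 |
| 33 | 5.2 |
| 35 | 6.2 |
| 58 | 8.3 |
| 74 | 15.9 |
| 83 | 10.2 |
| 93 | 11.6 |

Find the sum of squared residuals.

SSE = 34.64

x=11: ŷ = 3.5 + 0.1·11 = 4.6; e = 5.8 − 4.6 = 1.2
x=33: ŷ = 3.5 + 0.1·33 = 6.8; e = 5.2 − 6.8 = -1.6
x=35: ŷ = 3.5 + 0.1·35 = 7; e = 6.2 − 7 = -0.8
x=58: ŷ = 3.5 + 0.1·58 = 9.3; e = 8.3 − 9.3 = -1
x=74: ŷ = 3.5 + 0.1·74 = 10.9; e = 15.9 − 10.9 = 5
x=83: ŷ = 3.5 + 0.1·83 = 11.8; e = 10.2 − 11.8 = -1.6
x=93: ŷ = 3.5 + 0.1·93 = 12.8; e = 11.6 − 12.8 = -1.2
SSE = 1.44 + 2.56 + 0.64 + 1 + 25 + 2.56 + 1.44 = 34.64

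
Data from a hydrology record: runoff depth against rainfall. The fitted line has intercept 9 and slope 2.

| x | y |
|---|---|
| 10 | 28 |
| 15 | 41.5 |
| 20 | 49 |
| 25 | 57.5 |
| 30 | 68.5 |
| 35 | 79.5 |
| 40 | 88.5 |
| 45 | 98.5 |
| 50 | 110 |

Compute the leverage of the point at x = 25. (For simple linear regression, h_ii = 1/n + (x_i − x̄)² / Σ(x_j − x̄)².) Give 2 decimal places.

x̄ = (10 + 15 + 20 + 25 + 30 + 35 + 40 + 45 + 50)/9 = 30
Σ(x − x̄)² = 400 + 225 + 100 + 25 + 0 + 25 + 100 + 225 + 400 = 1500
h = 1/9 + (-5)²/1500 = 0.111111 + 0.0166667 = 0.13

h = 0.13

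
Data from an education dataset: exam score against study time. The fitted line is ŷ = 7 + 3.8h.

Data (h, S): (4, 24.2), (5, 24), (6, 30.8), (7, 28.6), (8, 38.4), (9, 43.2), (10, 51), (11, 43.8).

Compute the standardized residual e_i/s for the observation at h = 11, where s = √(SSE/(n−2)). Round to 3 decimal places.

h=4: ŷ = 7 + 3.8·4 = 22.2; e = 24.2 − 22.2 = 2
h=5: ŷ = 7 + 3.8·5 = 26; e = 24 − 26 = -2
h=6: ŷ = 7 + 3.8·6 = 29.8; e = 30.8 − 29.8 = 1
h=7: ŷ = 7 + 3.8·7 = 33.6; e = 28.6 − 33.6 = -5
h=8: ŷ = 7 + 3.8·8 = 37.4; e = 38.4 − 37.4 = 1
h=9: ŷ = 7 + 3.8·9 = 41.2; e = 43.2 − 41.2 = 2
h=10: ŷ = 7 + 3.8·10 = 45; e = 51 − 45 = 6
h=11: ŷ = 7 + 3.8·11 = 48.8; e = 43.8 − 48.8 = -5
SSE = 4 + 4 + 1 + 25 + 1 + 4 + 36 + 25 = 100
s = √(100/6) = 4.08248
e/s = -5 / 4.08248 = -1.225

-1.225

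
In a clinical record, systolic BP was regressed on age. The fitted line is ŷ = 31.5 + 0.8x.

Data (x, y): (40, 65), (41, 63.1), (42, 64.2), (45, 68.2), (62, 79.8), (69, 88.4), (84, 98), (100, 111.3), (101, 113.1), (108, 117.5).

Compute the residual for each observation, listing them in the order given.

x=40: ŷ = 31.5 + 0.8·40 = 63.5; r = 65 − 63.5 = 1.5
x=41: ŷ = 31.5 + 0.8·41 = 64.3; r = 63.1 − 64.3 = -1.2
x=42: ŷ = 31.5 + 0.8·42 = 65.1; r = 64.2 − 65.1 = -0.9
x=45: ŷ = 31.5 + 0.8·45 = 67.5; r = 68.2 − 67.5 = 0.7
x=62: ŷ = 31.5 + 0.8·62 = 81.1; r = 79.8 − 81.1 = -1.3
x=69: ŷ = 31.5 + 0.8·69 = 86.7; r = 88.4 − 86.7 = 1.7
x=84: ŷ = 31.5 + 0.8·84 = 98.7; r = 98 − 98.7 = -0.7
x=100: ŷ = 31.5 + 0.8·100 = 111.5; r = 111.3 − 111.5 = -0.2
x=101: ŷ = 31.5 + 0.8·101 = 112.3; r = 113.1 − 112.3 = 0.8
x=108: ŷ = 31.5 + 0.8·108 = 117.9; r = 117.5 − 117.9 = -0.4

1.5, -1.2, -0.9, 0.7, -1.3, 1.7, -0.7, -0.2, 0.8, -0.4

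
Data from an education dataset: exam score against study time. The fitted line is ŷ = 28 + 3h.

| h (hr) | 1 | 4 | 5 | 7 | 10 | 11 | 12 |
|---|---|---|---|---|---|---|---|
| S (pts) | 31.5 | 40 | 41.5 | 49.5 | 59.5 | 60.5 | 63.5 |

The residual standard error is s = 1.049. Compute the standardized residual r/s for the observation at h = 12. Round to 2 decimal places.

-0.48

ŷ = 28 + 3·12 = 64
r = 63.5 − 64 = -0.5
r/s = -0.5 / 1.049 = -0.48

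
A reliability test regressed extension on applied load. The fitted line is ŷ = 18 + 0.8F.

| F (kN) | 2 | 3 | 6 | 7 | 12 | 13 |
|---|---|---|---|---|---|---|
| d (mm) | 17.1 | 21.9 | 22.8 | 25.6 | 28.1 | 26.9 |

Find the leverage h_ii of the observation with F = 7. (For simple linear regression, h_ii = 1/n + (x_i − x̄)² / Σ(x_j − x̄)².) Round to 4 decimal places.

h = 0.1669

F̄ = (2 + 3 + 6 + 7 + 12 + 13)/6 = 7.16667
Σ(F − F̄)² = 26.6944 + 17.3611 + 1.36111 + 0.0277778 + 23.3611 + 34.0278 = 102.833
h = 1/6 + (-0.166667)²/102.833 = 0.166667 + 0.000270124 = 0.1669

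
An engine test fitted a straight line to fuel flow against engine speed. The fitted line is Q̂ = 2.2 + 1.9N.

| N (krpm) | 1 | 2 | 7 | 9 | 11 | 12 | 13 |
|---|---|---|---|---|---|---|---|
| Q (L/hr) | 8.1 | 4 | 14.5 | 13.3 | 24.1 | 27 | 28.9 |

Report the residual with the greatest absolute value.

N=1: Q̂ = 2.2 + 1.9·1 = 4.1; r = 8.1 − 4.1 = 4
N=2: Q̂ = 2.2 + 1.9·2 = 6; r = 4 − 6 = -2
N=7: Q̂ = 2.2 + 1.9·7 = 15.5; r = 14.5 − 15.5 = -1
N=9: Q̂ = 2.2 + 1.9·9 = 19.3; r = 13.3 − 19.3 = -6
N=11: Q̂ = 2.2 + 1.9·11 = 23.1; r = 24.1 − 23.1 = 1
N=12: Q̂ = 2.2 + 1.9·12 = 25; r = 27 − 25 = 2
N=13: Q̂ = 2.2 + 1.9·13 = 26.9; r = 28.9 − 26.9 = 2
Largest |r| is 6 at N = 9, residual -6.

r = -6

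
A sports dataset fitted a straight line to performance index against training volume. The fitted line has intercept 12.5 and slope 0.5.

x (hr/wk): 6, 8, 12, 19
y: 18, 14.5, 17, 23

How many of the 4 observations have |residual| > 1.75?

x=6: ŷ = 12.5 + 0.5·6 = 15.5; r = 18 − 15.5 = 2.5
x=8: ŷ = 12.5 + 0.5·8 = 16.5; r = 14.5 − 16.5 = -2
x=12: ŷ = 12.5 + 0.5·12 = 18.5; r = 17 − 18.5 = -1.5
x=19: ŷ = 12.5 + 0.5·19 = 22; r = 23 − 22 = 1
|r| > 1.75: x=6 (|r|=2.5), x=8 (|r|=2) → 2

2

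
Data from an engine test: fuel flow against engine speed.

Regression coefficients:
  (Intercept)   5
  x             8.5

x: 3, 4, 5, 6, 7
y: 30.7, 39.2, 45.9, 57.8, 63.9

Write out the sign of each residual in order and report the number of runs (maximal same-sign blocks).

4 runs

x=3: ŷ = 5 + 8.5·3 = 30.5; e = 30.7 − 30.5 = 0.2
x=4: ŷ = 5 + 8.5·4 = 39; e = 39.2 − 39 = 0.2
x=5: ŷ = 5 + 8.5·5 = 47.5; e = 45.9 − 47.5 = -1.6
x=6: ŷ = 5 + 8.5·6 = 56; e = 57.8 − 56 = 1.8
x=7: ŷ = 5 + 8.5·7 = 64.5; e = 63.9 − 64.5 = -0.6
Signs: + + − + −
Runs: +×2, −×1, +×1, −×1 → 4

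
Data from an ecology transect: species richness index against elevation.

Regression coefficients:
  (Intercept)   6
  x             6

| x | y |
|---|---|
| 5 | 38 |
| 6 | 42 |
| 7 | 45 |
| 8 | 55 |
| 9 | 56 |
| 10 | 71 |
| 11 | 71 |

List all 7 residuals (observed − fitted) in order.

2, 0, -3, 1, -4, 5, -1

x=5: ŷ = 6 + 6·5 = 36; e = 38 − 36 = 2
x=6: ŷ = 6 + 6·6 = 42; e = 42 − 42 = 0
x=7: ŷ = 6 + 6·7 = 48; e = 45 − 48 = -3
x=8: ŷ = 6 + 6·8 = 54; e = 55 − 54 = 1
x=9: ŷ = 6 + 6·9 = 60; e = 56 − 60 = -4
x=10: ŷ = 6 + 6·10 = 66; e = 71 − 66 = 5
x=11: ŷ = 6 + 6·11 = 72; e = 71 − 72 = -1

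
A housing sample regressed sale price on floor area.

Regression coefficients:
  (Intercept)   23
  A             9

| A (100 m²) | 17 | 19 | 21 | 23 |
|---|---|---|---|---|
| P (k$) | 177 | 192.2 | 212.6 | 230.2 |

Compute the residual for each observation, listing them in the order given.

1, -1.8, 0.6, 0.2

A=17: ŷ = 23 + 9·17 = 176; e = 177 − 176 = 1
A=19: ŷ = 23 + 9·19 = 194; e = 192.2 − 194 = -1.8
A=21: ŷ = 23 + 9·21 = 212; e = 212.6 − 212 = 0.6
A=23: ŷ = 23 + 9·23 = 230; e = 230.2 − 230 = 0.2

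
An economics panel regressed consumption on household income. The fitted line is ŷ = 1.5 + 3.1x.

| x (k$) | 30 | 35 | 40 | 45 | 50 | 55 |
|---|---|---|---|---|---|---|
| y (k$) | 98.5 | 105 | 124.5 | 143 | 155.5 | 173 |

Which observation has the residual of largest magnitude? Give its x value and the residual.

x = 35, e = -5

x=30: ŷ = 1.5 + 3.1·30 = 94.5; e = 98.5 − 94.5 = 4
x=35: ŷ = 1.5 + 3.1·35 = 110; e = 105 − 110 = -5
x=40: ŷ = 1.5 + 3.1·40 = 125.5; e = 124.5 − 125.5 = -1
x=45: ŷ = 1.5 + 3.1·45 = 141; e = 143 − 141 = 2
x=50: ŷ = 1.5 + 3.1·50 = 156.5; e = 155.5 − 156.5 = -1
x=55: ŷ = 1.5 + 3.1·55 = 172; e = 173 − 172 = 1
Largest |e| is 5 at x = 35, residual -5.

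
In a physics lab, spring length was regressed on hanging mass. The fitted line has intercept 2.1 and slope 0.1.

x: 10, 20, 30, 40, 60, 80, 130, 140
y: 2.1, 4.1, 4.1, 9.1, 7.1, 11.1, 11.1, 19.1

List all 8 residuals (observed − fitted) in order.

-1, 0, -1, 3, -1, 1, -4, 3

x=10: ŷ = 2.1 + 0.1·10 = 3.1; e = 2.1 − 3.1 = -1
x=20: ŷ = 2.1 + 0.1·20 = 4.1; e = 4.1 − 4.1 = 0
x=30: ŷ = 2.1 + 0.1·30 = 5.1; e = 4.1 − 5.1 = -1
x=40: ŷ = 2.1 + 0.1·40 = 6.1; e = 9.1 − 6.1 = 3
x=60: ŷ = 2.1 + 0.1·60 = 8.1; e = 7.1 − 8.1 = -1
x=80: ŷ = 2.1 + 0.1·80 = 10.1; e = 11.1 − 10.1 = 1
x=130: ŷ = 2.1 + 0.1·130 = 15.1; e = 11.1 − 15.1 = -4
x=140: ŷ = 2.1 + 0.1·140 = 16.1; e = 19.1 − 16.1 = 3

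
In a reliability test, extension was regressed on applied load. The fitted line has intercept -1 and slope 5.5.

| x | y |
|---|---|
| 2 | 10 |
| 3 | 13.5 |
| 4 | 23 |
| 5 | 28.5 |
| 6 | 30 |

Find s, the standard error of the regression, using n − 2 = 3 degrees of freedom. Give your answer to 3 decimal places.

x=2: ŷ = -1 + 5.5·2 = 10; r = 10 − 10 = 0
x=3: ŷ = -1 + 5.5·3 = 15.5; r = 13.5 − 15.5 = -2
x=4: ŷ = -1 + 5.5·4 = 21; r = 23 − 21 = 2
x=5: ŷ = -1 + 5.5·5 = 26.5; r = 28.5 − 26.5 = 2
x=6: ŷ = -1 + 5.5·6 = 32; r = 30 − 32 = -2
SSE = 0 + 4 + 4 + 4 + 4 = 16
s = √(16/3) = √5.33333 ≈ 2.309

s = 2.309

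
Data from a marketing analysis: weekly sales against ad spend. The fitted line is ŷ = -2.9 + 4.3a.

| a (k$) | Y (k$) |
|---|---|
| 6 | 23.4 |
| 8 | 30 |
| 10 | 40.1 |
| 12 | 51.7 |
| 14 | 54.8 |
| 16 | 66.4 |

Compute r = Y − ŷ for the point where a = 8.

ŷ = -2.9 + 4.3·8 = 31.5
r = 30 − 31.5 = -1.5

r = -1.5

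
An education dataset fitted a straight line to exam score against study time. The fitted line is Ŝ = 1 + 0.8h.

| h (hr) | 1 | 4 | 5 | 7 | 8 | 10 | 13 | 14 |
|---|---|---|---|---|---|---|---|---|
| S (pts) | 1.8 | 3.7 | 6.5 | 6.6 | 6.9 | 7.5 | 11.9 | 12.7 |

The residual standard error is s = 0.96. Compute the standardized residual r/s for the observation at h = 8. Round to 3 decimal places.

Ŝ = 1 + 0.8·8 = 7.4
r = 6.9 − 7.4 = -0.5
r/s = -0.5 / 0.96 = -0.521

-0.521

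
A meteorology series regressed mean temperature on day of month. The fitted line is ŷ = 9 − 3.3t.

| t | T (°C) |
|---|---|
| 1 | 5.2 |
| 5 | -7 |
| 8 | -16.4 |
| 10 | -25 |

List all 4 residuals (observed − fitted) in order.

t=1: ŷ = 9 − 3.3·1 = 5.7; r = 5.2 − 5.7 = -0.5
t=5: ŷ = 9 − 3.3·5 = -7.5; r = -7 − (-7.5) = 0.5
t=8: ŷ = 9 − 3.3·8 = -17.4; r = -16.4 − (-17.4) = 1
t=10: ŷ = 9 − 3.3·10 = -24; r = -25 − (-24) = -1

-0.5, 0.5, 1, -1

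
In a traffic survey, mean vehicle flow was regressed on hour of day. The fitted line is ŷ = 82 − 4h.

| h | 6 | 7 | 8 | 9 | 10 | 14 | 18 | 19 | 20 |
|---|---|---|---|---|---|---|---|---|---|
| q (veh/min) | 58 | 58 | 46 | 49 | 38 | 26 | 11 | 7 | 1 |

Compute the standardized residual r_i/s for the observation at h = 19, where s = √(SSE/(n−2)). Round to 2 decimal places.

0.34

h=6: ŷ = 82 − 4·6 = 58; r = 58 − 58 = 0
h=7: ŷ = 82 − 4·7 = 54; r = 58 − 54 = 4
h=8: ŷ = 82 − 4·8 = 50; r = 46 − 50 = -4
h=9: ŷ = 82 − 4·9 = 46; r = 49 − 46 = 3
h=10: ŷ = 82 − 4·10 = 42; r = 38 − 42 = -4
h=14: ŷ = 82 − 4·14 = 26; r = 26 − 26 = 0
h=18: ŷ = 82 − 4·18 = 10; r = 11 − 10 = 1
h=19: ŷ = 82 − 4·19 = 6; r = 7 − 6 = 1
h=20: ŷ = 82 − 4·20 = 2; r = 1 − 2 = -1
SSE = 0 + 16 + 16 + 9 + 16 + 0 + 1 + 1 + 1 = 60
s = √(60/7) = 2.9277
r/s = 1 / 2.9277 = 0.34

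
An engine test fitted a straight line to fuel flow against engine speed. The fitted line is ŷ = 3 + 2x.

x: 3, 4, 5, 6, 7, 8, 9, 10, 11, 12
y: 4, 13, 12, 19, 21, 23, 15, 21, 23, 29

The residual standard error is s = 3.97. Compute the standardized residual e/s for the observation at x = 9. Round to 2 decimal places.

ŷ = 3 + 2·9 = 21
e = 15 − 21 = -6
e/s = -6 / 3.97 = -1.51

-1.51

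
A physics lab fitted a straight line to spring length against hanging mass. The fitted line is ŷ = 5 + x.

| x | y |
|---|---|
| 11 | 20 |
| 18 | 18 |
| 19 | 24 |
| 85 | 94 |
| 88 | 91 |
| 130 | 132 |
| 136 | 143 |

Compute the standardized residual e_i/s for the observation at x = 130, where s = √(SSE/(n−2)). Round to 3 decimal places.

-0.780

x=11: ŷ = 5 + 11 = 16; e = 20 − 16 = 4
x=18: ŷ = 5 + 18 = 23; e = 18 − 23 = -5
x=19: ŷ = 5 + 19 = 24; e = 24 − 24 = 0
x=85: ŷ = 5 + 85 = 90; e = 94 − 90 = 4
x=88: ŷ = 5 + 88 = 93; e = 91 − 93 = -2
x=130: ŷ = 5 + 130 = 135; e = 132 − 135 = -3
x=136: ŷ = 5 + 136 = 141; e = 143 − 141 = 2
SSE = 16 + 25 + 0 + 16 + 4 + 9 + 4 = 74
s = √(74/5) = 3.84708
e/s = -3 / 3.84708 = -0.780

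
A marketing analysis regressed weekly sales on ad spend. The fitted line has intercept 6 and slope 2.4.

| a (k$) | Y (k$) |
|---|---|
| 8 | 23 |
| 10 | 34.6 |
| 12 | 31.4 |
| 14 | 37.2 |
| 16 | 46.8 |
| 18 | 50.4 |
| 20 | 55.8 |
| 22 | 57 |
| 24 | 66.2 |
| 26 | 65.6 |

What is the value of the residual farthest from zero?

e = 4.6

a=8: ŷ = 6 + 2.4·8 = 25.2; e = 23 − 25.2 = -2.2
a=10: ŷ = 6 + 2.4·10 = 30; e = 34.6 − 30 = 4.6
a=12: ŷ = 6 + 2.4·12 = 34.8; e = 31.4 − 34.8 = -3.4
a=14: ŷ = 6 + 2.4·14 = 39.6; e = 37.2 − 39.6 = -2.4
a=16: ŷ = 6 + 2.4·16 = 44.4; e = 46.8 − 44.4 = 2.4
a=18: ŷ = 6 + 2.4·18 = 49.2; e = 50.4 − 49.2 = 1.2
a=20: ŷ = 6 + 2.4·20 = 54; e = 55.8 − 54 = 1.8
a=22: ŷ = 6 + 2.4·22 = 58.8; e = 57 − 58.8 = -1.8
a=24: ŷ = 6 + 2.4·24 = 63.6; e = 66.2 − 63.6 = 2.6
a=26: ŷ = 6 + 2.4·26 = 68.4; e = 65.6 − 68.4 = -2.8
Largest |e| is 4.6 at a = 10, residual 4.6.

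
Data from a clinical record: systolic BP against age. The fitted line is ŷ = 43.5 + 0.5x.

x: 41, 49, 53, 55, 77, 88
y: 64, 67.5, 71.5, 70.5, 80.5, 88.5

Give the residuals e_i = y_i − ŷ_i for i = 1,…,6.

0, -0.5, 1.5, -0.5, -1.5, 1

x=41: ŷ = 43.5 + 0.5·41 = 64; e = 64 − 64 = 0
x=49: ŷ = 43.5 + 0.5·49 = 68; e = 67.5 − 68 = -0.5
x=53: ŷ = 43.5 + 0.5·53 = 70; e = 71.5 − 70 = 1.5
x=55: ŷ = 43.5 + 0.5·55 = 71; e = 70.5 − 71 = -0.5
x=77: ŷ = 43.5 + 0.5·77 = 82; e = 80.5 − 82 = -1.5
x=88: ŷ = 43.5 + 0.5·88 = 87.5; e = 88.5 − 87.5 = 1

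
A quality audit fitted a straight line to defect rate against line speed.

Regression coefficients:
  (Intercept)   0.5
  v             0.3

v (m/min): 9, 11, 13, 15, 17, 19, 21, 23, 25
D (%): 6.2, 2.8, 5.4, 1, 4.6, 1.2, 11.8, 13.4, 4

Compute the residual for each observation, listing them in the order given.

3, -1, 1, -4, -1, -5, 5, 6, -4

v=9: ŷ = 0.5 + 0.3·9 = 3.2; e = 6.2 − 3.2 = 3
v=11: ŷ = 0.5 + 0.3·11 = 3.8; e = 2.8 − 3.8 = -1
v=13: ŷ = 0.5 + 0.3·13 = 4.4; e = 5.4 − 4.4 = 1
v=15: ŷ = 0.5 + 0.3·15 = 5; e = 1 − 5 = -4
v=17: ŷ = 0.5 + 0.3·17 = 5.6; e = 4.6 − 5.6 = -1
v=19: ŷ = 0.5 + 0.3·19 = 6.2; e = 1.2 − 6.2 = -5
v=21: ŷ = 0.5 + 0.3·21 = 6.8; e = 11.8 − 6.8 = 5
v=23: ŷ = 0.5 + 0.3·23 = 7.4; e = 13.4 − 7.4 = 6
v=25: ŷ = 0.5 + 0.3·25 = 8; e = 4 − 8 = -4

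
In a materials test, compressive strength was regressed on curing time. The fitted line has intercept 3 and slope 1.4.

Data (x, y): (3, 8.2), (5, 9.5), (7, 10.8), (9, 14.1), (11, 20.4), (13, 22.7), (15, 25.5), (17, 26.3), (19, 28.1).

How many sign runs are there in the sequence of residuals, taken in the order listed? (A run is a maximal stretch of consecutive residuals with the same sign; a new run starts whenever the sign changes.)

x=3: ŷ = 3 + 1.4·3 = 7.2; r = 8.2 − 7.2 = 1
x=5: ŷ = 3 + 1.4·5 = 10; r = 9.5 − 10 = -0.5
x=7: ŷ = 3 + 1.4·7 = 12.8; r = 10.8 − 12.8 = -2
x=9: ŷ = 3 + 1.4·9 = 15.6; r = 14.1 − 15.6 = -1.5
x=11: ŷ = 3 + 1.4·11 = 18.4; r = 20.4 − 18.4 = 2
x=13: ŷ = 3 + 1.4·13 = 21.2; r = 22.7 − 21.2 = 1.5
x=15: ŷ = 3 + 1.4·15 = 24; r = 25.5 − 24 = 1.5
x=17: ŷ = 3 + 1.4·17 = 26.8; r = 26.3 − 26.8 = -0.5
x=19: ŷ = 3 + 1.4·19 = 29.6; r = 28.1 − 29.6 = -1.5
Signs: + − − − + + + − −
Runs: +×1, −×3, +×3, −×2 → 4

4 runs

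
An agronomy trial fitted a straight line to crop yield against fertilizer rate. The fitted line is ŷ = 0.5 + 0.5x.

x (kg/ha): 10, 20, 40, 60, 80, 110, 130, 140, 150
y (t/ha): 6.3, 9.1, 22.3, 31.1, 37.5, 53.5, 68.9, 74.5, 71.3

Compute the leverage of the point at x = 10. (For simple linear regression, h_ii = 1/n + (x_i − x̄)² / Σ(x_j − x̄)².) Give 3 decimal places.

x̄ = (10 + 20 + 40 + 60 + 80 + 110 + 130 + 140 + 150)/9 = 82.2222
Σ(x − x̄)² = 5216.05 + 3871.6 + 1782.72 + 493.827 + 4.93827 + 771.605 + 2282.72 + 3338.27 + 4593.83 = 22355.6
h = 1/9 + (-72.2222)²/22355.6 = 0.111111 + 0.233322 = 0.344

h = 0.344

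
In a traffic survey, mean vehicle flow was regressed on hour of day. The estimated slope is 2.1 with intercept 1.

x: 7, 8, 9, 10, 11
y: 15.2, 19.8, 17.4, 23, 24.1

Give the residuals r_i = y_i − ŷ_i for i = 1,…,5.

-0.5, 2, -2.5, 1, 0

x=7: ŷ = 1 + 2.1·7 = 15.7; r = 15.2 − 15.7 = -0.5
x=8: ŷ = 1 + 2.1·8 = 17.8; r = 19.8 − 17.8 = 2
x=9: ŷ = 1 + 2.1·9 = 19.9; r = 17.4 − 19.9 = -2.5
x=10: ŷ = 1 + 2.1·10 = 22; r = 23 − 22 = 1
x=11: ŷ = 1 + 2.1·11 = 24.1; r = 24.1 − 24.1 = 0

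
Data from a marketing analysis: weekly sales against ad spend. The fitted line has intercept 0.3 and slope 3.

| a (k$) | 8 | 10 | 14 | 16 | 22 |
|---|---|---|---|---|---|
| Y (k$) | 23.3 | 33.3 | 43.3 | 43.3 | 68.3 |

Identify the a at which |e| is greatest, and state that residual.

a = 16, e = -5

a=8: Ŷ = 0.3 + 3·8 = 24.3; e = 23.3 − 24.3 = -1
a=10: Ŷ = 0.3 + 3·10 = 30.3; e = 33.3 − 30.3 = 3
a=14: Ŷ = 0.3 + 3·14 = 42.3; e = 43.3 − 42.3 = 1
a=16: Ŷ = 0.3 + 3·16 = 48.3; e = 43.3 − 48.3 = -5
a=22: Ŷ = 0.3 + 3·22 = 66.3; e = 68.3 − 66.3 = 2
Largest |e| is 5 at a = 16, residual -5.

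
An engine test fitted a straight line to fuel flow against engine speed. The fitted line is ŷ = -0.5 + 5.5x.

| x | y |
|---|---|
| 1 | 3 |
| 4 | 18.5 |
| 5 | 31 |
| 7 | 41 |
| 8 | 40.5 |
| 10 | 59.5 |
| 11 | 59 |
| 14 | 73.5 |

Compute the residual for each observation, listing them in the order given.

x=1: ŷ = -0.5 + 5.5·1 = 5; r = 3 − 5 = -2
x=4: ŷ = -0.5 + 5.5·4 = 21.5; r = 18.5 − 21.5 = -3
x=5: ŷ = -0.5 + 5.5·5 = 27; r = 31 − 27 = 4
x=7: ŷ = -0.5 + 5.5·7 = 38; r = 41 − 38 = 3
x=8: ŷ = -0.5 + 5.5·8 = 43.5; r = 40.5 − 43.5 = -3
x=10: ŷ = -0.5 + 5.5·10 = 54.5; r = 59.5 − 54.5 = 5
x=11: ŷ = -0.5 + 5.5·11 = 60; r = 59 − 60 = -1
x=14: ŷ = -0.5 + 5.5·14 = 76.5; r = 73.5 − 76.5 = -3

-2, -3, 4, 3, -3, 5, -1, -3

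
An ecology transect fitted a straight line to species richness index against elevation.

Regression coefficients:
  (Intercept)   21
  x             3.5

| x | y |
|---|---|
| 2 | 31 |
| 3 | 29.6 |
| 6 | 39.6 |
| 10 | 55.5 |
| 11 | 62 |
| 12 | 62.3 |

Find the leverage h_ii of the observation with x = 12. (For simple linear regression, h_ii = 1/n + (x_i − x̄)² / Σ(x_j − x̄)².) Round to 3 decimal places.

x̄ = (2 + 3 + 6 + 10 + 11 + 12)/6 = 7.33333
Σ(x − x̄)² = 28.4444 + 18.7778 + 1.77778 + 7.11111 + 13.4444 + 21.7778 = 91.3333
h = 1/6 + (4.66667)²/91.3333 = 0.166667 + 0.238443 = 0.405

h = 0.405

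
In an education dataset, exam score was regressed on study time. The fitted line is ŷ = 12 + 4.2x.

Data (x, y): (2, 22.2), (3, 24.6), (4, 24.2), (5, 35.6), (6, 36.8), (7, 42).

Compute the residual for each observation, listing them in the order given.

1.8, 0, -4.6, 2.6, -0.4, 0.6

x=2: ŷ = 12 + 4.2·2 = 20.4; r = 22.2 − 20.4 = 1.8
x=3: ŷ = 12 + 4.2·3 = 24.6; r = 24.6 − 24.6 = 0
x=4: ŷ = 12 + 4.2·4 = 28.8; r = 24.2 − 28.8 = -4.6
x=5: ŷ = 12 + 4.2·5 = 33; r = 35.6 − 33 = 2.6
x=6: ŷ = 12 + 4.2·6 = 37.2; r = 36.8 − 37.2 = -0.4
x=7: ŷ = 12 + 4.2·7 = 41.4; r = 42 − 41.4 = 0.6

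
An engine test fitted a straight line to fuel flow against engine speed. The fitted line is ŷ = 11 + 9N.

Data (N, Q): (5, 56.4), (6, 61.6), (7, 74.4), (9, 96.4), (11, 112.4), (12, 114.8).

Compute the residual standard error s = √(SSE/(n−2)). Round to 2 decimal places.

N=5: ŷ = 11 + 9·5 = 56; r = 56.4 − 56 = 0.4
N=6: ŷ = 11 + 9·6 = 65; r = 61.6 − 65 = -3.4
N=7: ŷ = 11 + 9·7 = 74; r = 74.4 − 74 = 0.4
N=9: ŷ = 11 + 9·9 = 92; r = 96.4 − 92 = 4.4
N=11: ŷ = 11 + 9·11 = 110; r = 112.4 − 110 = 2.4
N=12: ŷ = 11 + 9·12 = 119; r = 114.8 − 119 = -4.2
SSE = 0.16 + 11.56 + 0.16 + 19.36 + 5.76 + 17.64 = 54.64
s = √(54.64/4) = √13.66 ≈ 3.70

s = 3.70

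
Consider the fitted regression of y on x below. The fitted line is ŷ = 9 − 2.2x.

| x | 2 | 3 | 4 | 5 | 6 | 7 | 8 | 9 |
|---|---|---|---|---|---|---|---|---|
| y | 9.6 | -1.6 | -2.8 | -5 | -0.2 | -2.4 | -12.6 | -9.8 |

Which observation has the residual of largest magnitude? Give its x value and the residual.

x = 2, r = 5

x=2: ŷ = 9 − 2.2·2 = 4.6; r = 9.6 − 4.6 = 5
x=3: ŷ = 9 − 2.2·3 = 2.4; r = -1.6 − 2.4 = -4
x=4: ŷ = 9 − 2.2·4 = 0.2; r = -2.8 − 0.2 = -3
x=5: ŷ = 9 − 2.2·5 = -2; r = -5 − (-2) = -3
x=6: ŷ = 9 − 2.2·6 = -4.2; r = -0.2 − (-4.2) = 4
x=7: ŷ = 9 − 2.2·7 = -6.4; r = -2.4 − (-6.4) = 4
x=8: ŷ = 9 − 2.2·8 = -8.6; r = -12.6 − (-8.6) = -4
x=9: ŷ = 9 − 2.2·9 = -10.8; r = -9.8 − (-10.8) = 1
Largest |r| is 5 at x = 2, residual 5.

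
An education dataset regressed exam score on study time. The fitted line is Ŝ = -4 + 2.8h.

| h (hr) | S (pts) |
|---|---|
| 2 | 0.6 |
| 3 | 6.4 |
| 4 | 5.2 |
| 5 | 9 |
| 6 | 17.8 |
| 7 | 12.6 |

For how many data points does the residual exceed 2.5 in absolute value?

h=2: Ŝ = -4 + 2.8·2 = 1.6; r = 0.6 − 1.6 = -1
h=3: Ŝ = -4 + 2.8·3 = 4.4; r = 6.4 − 4.4 = 2
h=4: Ŝ = -4 + 2.8·4 = 7.2; r = 5.2 − 7.2 = -2
h=5: Ŝ = -4 + 2.8·5 = 10; r = 9 − 10 = -1
h=6: Ŝ = -4 + 2.8·6 = 12.8; r = 17.8 − 12.8 = 5
h=7: Ŝ = -4 + 2.8·7 = 15.6; r = 12.6 − 15.6 = -3
|r| > 2.5: h=6 (|r|=5), h=7 (|r|=3) → 2

2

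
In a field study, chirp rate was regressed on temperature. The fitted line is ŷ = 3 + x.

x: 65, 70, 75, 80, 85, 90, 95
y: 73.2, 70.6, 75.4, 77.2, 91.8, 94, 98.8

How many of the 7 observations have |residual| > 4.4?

2

x=65: ŷ = 3 + 65 = 68; e = 73.2 − 68 = 5.2
x=70: ŷ = 3 + 70 = 73; e = 70.6 − 73 = -2.4
x=75: ŷ = 3 + 75 = 78; e = 75.4 − 78 = -2.6
x=80: ŷ = 3 + 80 = 83; e = 77.2 − 83 = -5.8
x=85: ŷ = 3 + 85 = 88; e = 91.8 − 88 = 3.8
x=90: ŷ = 3 + 90 = 93; e = 94 − 93 = 1
x=95: ŷ = 3 + 95 = 98; e = 98.8 − 98 = 0.8
|e| > 4.4: x=65 (|e|=5.2), x=80 (|e|=5.8) → 2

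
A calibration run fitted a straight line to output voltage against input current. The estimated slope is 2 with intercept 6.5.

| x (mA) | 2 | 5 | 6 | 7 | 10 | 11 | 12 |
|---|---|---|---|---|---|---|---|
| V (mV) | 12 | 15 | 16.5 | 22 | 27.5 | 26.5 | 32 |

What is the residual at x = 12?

e = 1.5

V̂ = 6.5 + 2·12 = 30.5
e = 32 − 30.5 = 1.5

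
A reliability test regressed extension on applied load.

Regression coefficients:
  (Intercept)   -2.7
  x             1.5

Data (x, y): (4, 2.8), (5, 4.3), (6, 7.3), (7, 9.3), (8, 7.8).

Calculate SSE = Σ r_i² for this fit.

x=4: ŷ = -2.7 + 1.5·4 = 3.3; r = 2.8 − 3.3 = -0.5
x=5: ŷ = -2.7 + 1.5·5 = 4.8; r = 4.3 − 4.8 = -0.5
x=6: ŷ = -2.7 + 1.5·6 = 6.3; r = 7.3 − 6.3 = 1
x=7: ŷ = -2.7 + 1.5·7 = 7.8; r = 9.3 − 7.8 = 1.5
x=8: ŷ = -2.7 + 1.5·8 = 9.3; r = 7.8 − 9.3 = -1.5
SSE = 0.25 + 0.25 + 1 + 2.25 + 2.25 = 6

SSE = 6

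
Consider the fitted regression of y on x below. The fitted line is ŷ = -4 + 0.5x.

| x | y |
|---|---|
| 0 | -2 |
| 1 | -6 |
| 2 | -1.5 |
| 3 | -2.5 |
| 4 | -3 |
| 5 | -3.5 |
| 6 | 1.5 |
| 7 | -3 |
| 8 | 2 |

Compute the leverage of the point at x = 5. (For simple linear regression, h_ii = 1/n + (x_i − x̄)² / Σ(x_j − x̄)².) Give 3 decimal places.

h = 0.128

x̄ = (0 + 1 + 2 + 3 + 4 + 5 + 6 + 7 + 8)/9 = 4
Σ(x − x̄)² = 16 + 9 + 4 + 1 + 0 + 1 + 4 + 9 + 16 = 60
h = 1/9 + (1)²/60 = 0.111111 + 0.0166667 = 0.128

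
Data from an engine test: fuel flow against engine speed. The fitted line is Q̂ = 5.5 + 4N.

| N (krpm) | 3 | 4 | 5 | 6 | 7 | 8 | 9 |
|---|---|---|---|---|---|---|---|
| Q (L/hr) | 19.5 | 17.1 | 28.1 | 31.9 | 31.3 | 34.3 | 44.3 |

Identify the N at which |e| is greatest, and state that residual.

N=3: Q̂ = 5.5 + 4·3 = 17.5; e = 19.5 − 17.5 = 2
N=4: Q̂ = 5.5 + 4·4 = 21.5; e = 17.1 − 21.5 = -4.4
N=5: Q̂ = 5.5 + 4·5 = 25.5; e = 28.1 − 25.5 = 2.6
N=6: Q̂ = 5.5 + 4·6 = 29.5; e = 31.9 − 29.5 = 2.4
N=7: Q̂ = 5.5 + 4·7 = 33.5; e = 31.3 − 33.5 = -2.2
N=8: Q̂ = 5.5 + 4·8 = 37.5; e = 34.3 − 37.5 = -3.2
N=9: Q̂ = 5.5 + 4·9 = 41.5; e = 44.3 − 41.5 = 2.8
Largest |e| is 4.4 at N = 4, residual -4.4.

N = 4, e = -4.4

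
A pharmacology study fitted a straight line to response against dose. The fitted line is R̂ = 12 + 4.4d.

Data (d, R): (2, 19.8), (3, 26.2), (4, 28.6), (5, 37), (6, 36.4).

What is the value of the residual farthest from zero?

d=2: R̂ = 12 + 4.4·2 = 20.8; e = 19.8 − 20.8 = -1
d=3: R̂ = 12 + 4.4·3 = 25.2; e = 26.2 − 25.2 = 1
d=4: R̂ = 12 + 4.4·4 = 29.6; e = 28.6 − 29.6 = -1
d=5: R̂ = 12 + 4.4·5 = 34; e = 37 − 34 = 3
d=6: R̂ = 12 + 4.4·6 = 38.4; e = 36.4 − 38.4 = -2
Largest |e| is 3 at d = 5, residual 3.

e = 3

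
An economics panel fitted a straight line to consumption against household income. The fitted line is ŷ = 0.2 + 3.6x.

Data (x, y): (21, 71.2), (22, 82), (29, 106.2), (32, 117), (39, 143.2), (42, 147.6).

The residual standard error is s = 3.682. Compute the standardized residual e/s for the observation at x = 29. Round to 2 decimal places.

0.43

ŷ = 0.2 + 3.6·29 = 104.6
e = 106.2 − 104.6 = 1.6
e/s = 1.6 / 3.682 = 0.43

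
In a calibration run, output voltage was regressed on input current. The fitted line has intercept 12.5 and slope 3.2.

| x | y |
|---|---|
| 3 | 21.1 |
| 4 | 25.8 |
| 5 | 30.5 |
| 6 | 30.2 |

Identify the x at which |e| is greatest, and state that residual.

x = 5, e = 2

x=3: ŷ = 12.5 + 3.2·3 = 22.1; e = 21.1 − 22.1 = -1
x=4: ŷ = 12.5 + 3.2·4 = 25.3; e = 25.8 − 25.3 = 0.5
x=5: ŷ = 12.5 + 3.2·5 = 28.5; e = 30.5 − 28.5 = 2
x=6: ŷ = 12.5 + 3.2·6 = 31.7; e = 30.2 − 31.7 = -1.5
Largest |e| is 2 at x = 5, residual 2.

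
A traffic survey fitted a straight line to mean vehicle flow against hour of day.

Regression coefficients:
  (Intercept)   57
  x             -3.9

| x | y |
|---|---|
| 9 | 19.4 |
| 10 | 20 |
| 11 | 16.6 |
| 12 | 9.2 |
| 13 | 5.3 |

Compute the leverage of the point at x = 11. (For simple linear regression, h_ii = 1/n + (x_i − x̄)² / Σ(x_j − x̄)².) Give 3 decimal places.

h = 0.200

x̄ = (9 + 10 + 11 + 12 + 13)/5 = 11
Σ(x − x̄)² = 4 + 1 + 0 + 1 + 4 = 10
h = 1/5 + (0)²/10 = 0.2 + 0 = 0.200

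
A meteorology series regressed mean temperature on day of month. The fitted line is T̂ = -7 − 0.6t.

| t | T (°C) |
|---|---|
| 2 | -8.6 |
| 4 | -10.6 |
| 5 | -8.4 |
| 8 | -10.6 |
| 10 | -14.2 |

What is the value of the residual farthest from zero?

e = 1.6

t=2: T̂ = -7 − 0.6·2 = -8.2; e = -8.6 − (-8.2) = -0.4
t=4: T̂ = -7 − 0.6·4 = -9.4; e = -10.6 − (-9.4) = -1.2
t=5: T̂ = -7 − 0.6·5 = -10; e = -8.4 − (-10) = 1.6
t=8: T̂ = -7 − 0.6·8 = -11.8; e = -10.6 − (-11.8) = 1.2
t=10: T̂ = -7 − 0.6·10 = -13; e = -14.2 − (-13) = -1.2
Largest |e| is 1.6 at t = 5, residual 1.6.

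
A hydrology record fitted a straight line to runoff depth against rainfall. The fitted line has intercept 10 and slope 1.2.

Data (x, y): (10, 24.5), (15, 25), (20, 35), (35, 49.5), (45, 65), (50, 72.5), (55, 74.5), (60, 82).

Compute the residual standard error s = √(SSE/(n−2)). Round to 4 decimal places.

x=10: ŷ = 10 + 1.2·10 = 22; e = 24.5 − 22 = 2.5
x=15: ŷ = 10 + 1.2·15 = 28; e = 25 − 28 = -3
x=20: ŷ = 10 + 1.2·20 = 34; e = 35 − 34 = 1
x=35: ŷ = 10 + 1.2·35 = 52; e = 49.5 − 52 = -2.5
x=45: ŷ = 10 + 1.2·45 = 64; e = 65 − 64 = 1
x=50: ŷ = 10 + 1.2·50 = 70; e = 72.5 − 70 = 2.5
x=55: ŷ = 10 + 1.2·55 = 76; e = 74.5 − 76 = -1.5
x=60: ŷ = 10 + 1.2·60 = 82; e = 82 − 82 = 0
SSE = 6.25 + 9 + 1 + 6.25 + 1 + 6.25 + 2.25 + 0 = 32
s = √(32/6) = √5.33333 ≈ 2.3094

s = 2.3094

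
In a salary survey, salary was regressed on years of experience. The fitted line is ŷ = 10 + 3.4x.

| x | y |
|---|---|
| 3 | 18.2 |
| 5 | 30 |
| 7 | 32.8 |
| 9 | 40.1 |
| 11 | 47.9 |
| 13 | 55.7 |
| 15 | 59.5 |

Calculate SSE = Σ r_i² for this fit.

x=3: ŷ = 10 + 3.4·3 = 20.2; r = 18.2 − 20.2 = -2
x=5: ŷ = 10 + 3.4·5 = 27; r = 30 − 27 = 3
x=7: ŷ = 10 + 3.4·7 = 33.8; r = 32.8 − 33.8 = -1
x=9: ŷ = 10 + 3.4·9 = 40.6; r = 40.1 − 40.6 = -0.5
x=11: ŷ = 10 + 3.4·11 = 47.4; r = 47.9 − 47.4 = 0.5
x=13: ŷ = 10 + 3.4·13 = 54.2; r = 55.7 − 54.2 = 1.5
x=15: ŷ = 10 + 3.4·15 = 61; r = 59.5 − 61 = -1.5
SSE = 4 + 9 + 1 + 0.25 + 0.25 + 2.25 + 2.25 = 19

SSE = 19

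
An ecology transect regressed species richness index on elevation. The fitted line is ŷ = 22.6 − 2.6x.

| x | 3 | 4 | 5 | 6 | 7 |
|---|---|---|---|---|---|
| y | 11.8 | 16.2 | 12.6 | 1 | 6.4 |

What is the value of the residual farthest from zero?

r = -6

x=3: ŷ = 22.6 − 2.6·3 = 14.8; r = 11.8 − 14.8 = -3
x=4: ŷ = 22.6 − 2.6·4 = 12.2; r = 16.2 − 12.2 = 4
x=5: ŷ = 22.6 − 2.6·5 = 9.6; r = 12.6 − 9.6 = 3
x=6: ŷ = 22.6 − 2.6·6 = 7; r = 1 − 7 = -6
x=7: ŷ = 22.6 − 2.6·7 = 4.4; r = 6.4 − 4.4 = 2
Largest |r| is 6 at x = 6, residual -6.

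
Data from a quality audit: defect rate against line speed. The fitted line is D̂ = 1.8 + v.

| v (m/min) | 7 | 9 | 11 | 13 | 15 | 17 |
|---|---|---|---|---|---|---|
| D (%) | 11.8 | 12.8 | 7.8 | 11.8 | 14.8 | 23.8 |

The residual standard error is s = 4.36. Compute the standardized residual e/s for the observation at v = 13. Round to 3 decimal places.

-0.688

D̂ = 1.8 + 13 = 14.8
e = 11.8 − 14.8 = -3
e/s = -3 / 4.36 = -0.688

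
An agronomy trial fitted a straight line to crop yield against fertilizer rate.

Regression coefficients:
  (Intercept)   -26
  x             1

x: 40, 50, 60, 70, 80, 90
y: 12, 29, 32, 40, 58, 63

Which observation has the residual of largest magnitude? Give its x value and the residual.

x = 50, e = 5

x=40: ŷ = -26 + 40 = 14; e = 12 − 14 = -2
x=50: ŷ = -26 + 50 = 24; e = 29 − 24 = 5
x=60: ŷ = -26 + 60 = 34; e = 32 − 34 = -2
x=70: ŷ = -26 + 70 = 44; e = 40 − 44 = -4
x=80: ŷ = -26 + 80 = 54; e = 58 − 54 = 4
x=90: ŷ = -26 + 90 = 64; e = 63 − 64 = -1
Largest |e| is 5 at x = 50, residual 5.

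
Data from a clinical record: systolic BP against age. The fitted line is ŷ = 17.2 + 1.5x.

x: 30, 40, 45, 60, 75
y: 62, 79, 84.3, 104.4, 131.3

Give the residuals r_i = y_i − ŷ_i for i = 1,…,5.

x=30: ŷ = 17.2 + 1.5·30 = 62.2; r = 62 − 62.2 = -0.2
x=40: ŷ = 17.2 + 1.5·40 = 77.2; r = 79 − 77.2 = 1.8
x=45: ŷ = 17.2 + 1.5·45 = 84.7; r = 84.3 − 84.7 = -0.4
x=60: ŷ = 17.2 + 1.5·60 = 107.2; r = 104.4 − 107.2 = -2.8
x=75: ŷ = 17.2 + 1.5·75 = 129.7; r = 131.3 − 129.7 = 1.6

-0.2, 1.8, -0.4, -2.8, 1.6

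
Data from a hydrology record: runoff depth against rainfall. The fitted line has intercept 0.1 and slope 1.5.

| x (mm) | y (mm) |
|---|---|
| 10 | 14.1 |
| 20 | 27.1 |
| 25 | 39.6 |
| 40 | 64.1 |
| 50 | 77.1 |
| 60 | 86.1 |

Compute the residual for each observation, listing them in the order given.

x=10: ŷ = 0.1 + 1.5·10 = 15.1; e = 14.1 − 15.1 = -1
x=20: ŷ = 0.1 + 1.5·20 = 30.1; e = 27.1 − 30.1 = -3
x=25: ŷ = 0.1 + 1.5·25 = 37.6; e = 39.6 − 37.6 = 2
x=40: ŷ = 0.1 + 1.5·40 = 60.1; e = 64.1 − 60.1 = 4
x=50: ŷ = 0.1 + 1.5·50 = 75.1; e = 77.1 − 75.1 = 2
x=60: ŷ = 0.1 + 1.5·60 = 90.1; e = 86.1 − 90.1 = -4

-1, -3, 2, 4, 2, -4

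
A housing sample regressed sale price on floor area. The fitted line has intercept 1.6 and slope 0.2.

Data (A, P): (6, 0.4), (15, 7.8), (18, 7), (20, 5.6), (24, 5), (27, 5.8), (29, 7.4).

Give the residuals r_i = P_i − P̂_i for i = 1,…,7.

A=6: P̂ = 1.6 + 0.2·6 = 2.8; r = 0.4 − 2.8 = -2.4
A=15: P̂ = 1.6 + 0.2·15 = 4.6; r = 7.8 − 4.6 = 3.2
A=18: P̂ = 1.6 + 0.2·18 = 5.2; r = 7 − 5.2 = 1.8
A=20: P̂ = 1.6 + 0.2·20 = 5.6; r = 5.6 − 5.6 = 0
A=24: P̂ = 1.6 + 0.2·24 = 6.4; r = 5 − 6.4 = -1.4
A=27: P̂ = 1.6 + 0.2·27 = 7; r = 5.8 − 7 = -1.2
A=29: P̂ = 1.6 + 0.2·29 = 7.4; r = 7.4 − 7.4 = 0

-2.4, 3.2, 1.8, 0, -1.4, -1.2, 0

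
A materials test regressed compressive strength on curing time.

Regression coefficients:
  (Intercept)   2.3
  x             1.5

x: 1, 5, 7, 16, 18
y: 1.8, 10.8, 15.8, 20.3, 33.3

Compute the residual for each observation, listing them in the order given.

x=1: ŷ = 2.3 + 1.5·1 = 3.8; e = 1.8 − 3.8 = -2
x=5: ŷ = 2.3 + 1.5·5 = 9.8; e = 10.8 − 9.8 = 1
x=7: ŷ = 2.3 + 1.5·7 = 12.8; e = 15.8 − 12.8 = 3
x=16: ŷ = 2.3 + 1.5·16 = 26.3; e = 20.3 − 26.3 = -6
x=18: ŷ = 2.3 + 1.5·18 = 29.3; e = 33.3 − 29.3 = 4

-2, 1, 3, -6, 4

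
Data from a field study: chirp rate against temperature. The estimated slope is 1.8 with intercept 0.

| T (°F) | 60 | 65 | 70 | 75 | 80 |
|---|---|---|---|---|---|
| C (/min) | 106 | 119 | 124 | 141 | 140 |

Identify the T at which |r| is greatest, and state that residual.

T=60: Ĉ = 1.8·60 = 108; r = 106 − 108 = -2
T=65: Ĉ = 1.8·65 = 117; r = 119 − 117 = 2
T=70: Ĉ = 1.8·70 = 126; r = 124 − 126 = -2
T=75: Ĉ = 1.8·75 = 135; r = 141 − 135 = 6
T=80: Ĉ = 1.8·80 = 144; r = 140 − 144 = -4
Largest |r| is 6 at T = 75, residual 6.

T = 75, r = 6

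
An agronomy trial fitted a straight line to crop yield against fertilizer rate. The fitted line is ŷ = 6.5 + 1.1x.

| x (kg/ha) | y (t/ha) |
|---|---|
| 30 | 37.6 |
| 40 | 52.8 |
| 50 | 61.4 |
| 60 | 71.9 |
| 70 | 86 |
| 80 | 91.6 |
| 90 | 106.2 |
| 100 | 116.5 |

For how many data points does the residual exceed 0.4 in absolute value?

6

x=30: ŷ = 6.5 + 1.1·30 = 39.5; e = 37.6 − 39.5 = -1.9
x=40: ŷ = 6.5 + 1.1·40 = 50.5; e = 52.8 − 50.5 = 2.3
x=50: ŷ = 6.5 + 1.1·50 = 61.5; e = 61.4 − 61.5 = -0.1
x=60: ŷ = 6.5 + 1.1·60 = 72.5; e = 71.9 − 72.5 = -0.6
x=70: ŷ = 6.5 + 1.1·70 = 83.5; e = 86 − 83.5 = 2.5
x=80: ŷ = 6.5 + 1.1·80 = 94.5; e = 91.6 − 94.5 = -2.9
x=90: ŷ = 6.5 + 1.1·90 = 105.5; e = 106.2 − 105.5 = 0.7
x=100: ŷ = 6.5 + 1.1·100 = 116.5; e = 116.5 − 116.5 = 0
|e| > 0.4: x=30 (|e|=1.9), x=40 (|e|=2.3), x=60 (|e|=0.6), x=70 (|e|=2.5), x=80 (|e|=2.9), x=90 (|e|=0.7) → 6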